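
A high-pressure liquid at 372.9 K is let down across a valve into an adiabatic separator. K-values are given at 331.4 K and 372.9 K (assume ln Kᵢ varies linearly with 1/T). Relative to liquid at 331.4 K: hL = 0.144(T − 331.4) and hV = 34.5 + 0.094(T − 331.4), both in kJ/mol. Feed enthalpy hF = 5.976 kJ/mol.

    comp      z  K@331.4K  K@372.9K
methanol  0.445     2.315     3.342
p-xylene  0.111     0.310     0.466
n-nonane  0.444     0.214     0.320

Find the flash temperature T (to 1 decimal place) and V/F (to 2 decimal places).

T = 332.6 K, V/F = 0.17

Adiabatic flash: solve Rachford–Rice at each trial T, then check hF = ψ·hV(T) + (1−ψ)·hL(T).
  T = 331.4 K: K = (2.315, 0.310, 0.214), RR gives ψ = 0.158, H_out = 5.454 kJ/mol
  T = 372.9 K: K = (3.342, 0.466, 0.320), RR gives ψ = 0.445, H_out = 20.395 kJ/mol
  T = 352.1 K: K = (2.811, 0.384, 0.265), RR gives ψ = 0.318, H_out = 13.630 kJ/mol
  T = 341.8 K: K = (2.559, 0.347, 0.239), RR gives ψ = 0.245, H_out = 9.835 kJ/mol
  T = 336.6 K: K = (2.436, 0.328, 0.226), RR gives ψ = 0.204, H_out = 7.730 kJ/mol
  T = 334.0 K: K = (2.375, 0.319, 0.220), RR gives ψ = 0.182, H_out = 6.616 kJ/mol
  T = 332.7 K: K = (2.345, 0.314, 0.217), RR gives ψ = 0.170, H_out = 6.042 kJ/mol
Linear interpolation between T = 331.4 (H_out = 5.454) and T = 332.7 (H_out = 6.042) on hF = 5.976 gives T ≈ 332.6 K, at which ψ = 0.17.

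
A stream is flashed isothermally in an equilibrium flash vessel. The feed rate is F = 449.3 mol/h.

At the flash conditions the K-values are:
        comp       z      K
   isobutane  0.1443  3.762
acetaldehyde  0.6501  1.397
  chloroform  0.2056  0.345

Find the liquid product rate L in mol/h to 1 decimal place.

Rachford–Rice: g(β) = Σ zᵢ(Kᵢ−1)/(1+β(Kᵢ−1)) = 0.
g(0) = ΣzᵢKᵢ − 1 = 0.5220 and g(1) = 1 − Σzᵢ/Kᵢ = -0.0997, so a root lies in (0, 1).
Newton iteration, β⁰ = 0.5:
  β = 0.5000: g = 0.18248, g' = -0.4605 → β = 0.8962
  β = 0.8962: g = -0.02106, g' = -0.6641 → β = 0.8645
  β = 0.8645: g = -0.00069, g' = -0.6216 → β = 0.8634
Converged at β = 0.8634.
Then V = β·F = 0.8634·449.3 = 387.9 mol/h and L = F − V = 61.4 mol/h.

L = 61.4 mol/h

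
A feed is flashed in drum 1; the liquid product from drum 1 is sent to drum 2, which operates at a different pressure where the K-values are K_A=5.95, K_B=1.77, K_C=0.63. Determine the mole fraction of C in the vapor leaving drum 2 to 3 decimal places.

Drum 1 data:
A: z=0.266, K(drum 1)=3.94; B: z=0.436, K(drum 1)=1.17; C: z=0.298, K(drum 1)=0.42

y_C (drum 2) = 0.466

Drum 1:
Rachford–Rice: g(ψ₁) = Σ zᵢ(Kᵢ−1)/(1+ψ₁(Kᵢ−1)) = 0.
g(0) = ΣzᵢKᵢ − 1 = 0.683 and g(1) = 1 − Σzᵢ/Kᵢ = -0.150, so a root lies in (0, 1).
Newton iteration, ψ₁⁰ = 0.44:
  ψ₁ = 0.440: g = 0.1779, g' = -0.629 → ψ₁ = 0.723
  ψ₁ = 0.723: g = 0.0186, g' = -0.543 → ψ₁ = 0.757
Converged at ψ₁ = 0.757.
Drum-1 compositions:
  A: x = 0.082, y = 0.325
  B: x = 0.386, y = 0.452
  C: x = 0.531, y = 0.223
Drum-2 feed = drum-1 liquid: z₂ = (0.0825, 0.3863, 0.5312).
Drum 2:
Let ψ₂ = V/F and solve Σ zᵢ(Kᵢ−1)/(1+ψ₂(Kᵢ−1)) = 0.
g(0) = ΣzᵢKᵢ − 1 = 0.509 and g(1) = 1 − Σzᵢ/Kᵢ = -0.075, so a root lies in (0, 1).
Iterate (Newton) starting at ψ₂ = 0.5:
  ψ₂ = 0.500: g = 0.0911, g' = -0.396 → ψ₂ = 0.730
  ψ₂ = 0.730: g = 0.0097, g' = -0.325 → ψ₂ = 0.759
  ψ₂ = 0.759: g = 0.0001, g' = -0.321 → ψ₂ = 0.760
Converged at ψ₂ = 0.760.
  A: x = 0.017, y = 0.103
  B: x = 0.244, y = 0.431
  C: x = 0.739, y = 0.466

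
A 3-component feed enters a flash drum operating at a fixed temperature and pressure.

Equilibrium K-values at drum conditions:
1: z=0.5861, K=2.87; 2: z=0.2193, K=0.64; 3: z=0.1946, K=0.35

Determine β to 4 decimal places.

Newton–Raphson from β = 0.59:
  β = 0.5900: g = 0.21568, g' = -0.7254 → β = 0.8873
  β = 0.8873: g = -0.00271, g' = -0.8101 → β = 0.8840
Converged at β = 0.8840.

β = 0.8840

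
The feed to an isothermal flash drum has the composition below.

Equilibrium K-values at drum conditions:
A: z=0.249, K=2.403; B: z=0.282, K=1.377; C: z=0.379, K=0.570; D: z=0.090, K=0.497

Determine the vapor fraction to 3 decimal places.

Let ψ = V/F and solve Σ zᵢ(Kᵢ−1)/(1+ψ(Kᵢ−1)) = 0.
g(0) = ΣzᵢKᵢ − 1 = 0.247 and g(1) = 1 − Σzᵢ/Kᵢ = -0.154, so a root lies in (0, 1).
Newton–Raphson from ψ = 0.47:
  ψ = 0.470: g = 0.0373, g' = -0.356 → ψ = 0.575
  ψ = 0.575: g = 0.0006, g' = -0.346 → ψ = 0.577
Converged at ψ = 0.577.

ψ = 0.577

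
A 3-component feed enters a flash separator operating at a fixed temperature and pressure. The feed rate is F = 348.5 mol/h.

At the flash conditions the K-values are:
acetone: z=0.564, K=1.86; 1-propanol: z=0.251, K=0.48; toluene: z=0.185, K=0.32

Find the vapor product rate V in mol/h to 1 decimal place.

Let β = V/F and solve Σ zᵢ(Kᵢ−1)/(1+β(Kᵢ−1)) = 0.
Check two-phase: ΣzᵢKᵢ = 1.229 > 1 and Σzᵢ/Kᵢ = 1.404 > 1, so g(0) = 0.229 > 0 and g(1) = -0.404 < 0.
Newton–Raphson from β = 0.5:
  β = 0.500: g = -0.0278, g' = -0.524 → β = 0.447
  β = 0.447: g = -0.0004, g' = -0.509 → β = 0.446
Converged at β = 0.446.
Then V = β·F = 0.4462·348.5 = 155.5 mol/h and L = F − V = 193.0 mol/h.

V = 155.5 mol/h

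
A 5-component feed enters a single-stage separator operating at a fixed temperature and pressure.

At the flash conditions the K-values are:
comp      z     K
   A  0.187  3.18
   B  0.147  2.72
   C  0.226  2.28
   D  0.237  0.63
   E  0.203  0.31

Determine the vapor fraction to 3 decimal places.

Material balance + equilibrium reduce to Σ zᵢ(Kᵢ−1)/(1+ψ(Kᵢ−1)) = 0.
g(0) = ΣzᵢKᵢ − 1 = 0.722 and g(1) = 1 − Σzᵢ/Kᵢ = -0.243, so a root lies in (0, 1).
Newton iteration, ψ⁰ = 0.5:
  ψ = 0.500: g = 0.1859, g' = -0.741 → ψ = 0.751
Converged at ψ = 0.751.

ψ = 0.751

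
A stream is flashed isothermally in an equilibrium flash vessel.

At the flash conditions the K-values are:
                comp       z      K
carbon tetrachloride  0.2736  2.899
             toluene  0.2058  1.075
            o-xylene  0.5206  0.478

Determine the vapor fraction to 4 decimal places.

Newton iteration, ψ⁰ = 0.5:
  ψ = 0.5000: g = -0.08634, g' = -0.5204 → ψ = 0.3341
  ψ = 0.3341: g = 0.00378, g' = -0.5786 → ψ = 0.3406
  ψ = 0.3406: g = 0.00001, g' = -0.5747 → ψ = 0.3407
Converged at ψ = 0.3407.

ψ = 0.3407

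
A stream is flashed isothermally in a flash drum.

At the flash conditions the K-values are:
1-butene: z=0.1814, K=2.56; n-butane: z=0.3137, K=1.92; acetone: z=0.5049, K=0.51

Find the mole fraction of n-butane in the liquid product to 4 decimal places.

x_n-butane = 0.2069

Material balance + equilibrium reduce to Σ zᵢ(Kᵢ−1)/(1+V/F(Kᵢ−1)) = 0.
Check two-phase: ΣzᵢKᵢ = 1.3242 > 1 and Σzᵢ/Kᵢ = 1.2242 > 1, so g(0) = 0.3242 > 0 and g(1) = -0.2242 < 0.
Newton iteration, V/F⁰ = 0.5:
  V/F = 0.5000: g = 0.02897, g' = -0.4766 → V/F = 0.5608
  V/F = 0.5608: g = 0.00018, g' = -0.4716 → V/F = 0.5612
Converged at V/F = 0.5612.
Compositions from xᵢ = zᵢ/(1+V/F(Kᵢ−1)), yᵢ = Kᵢxᵢ:
  1-butene: x = 0.0967, y = 0.2476
  n-butane: x = 0.2069, y = 0.3972
  acetone: x = 0.6964, y = 0.3552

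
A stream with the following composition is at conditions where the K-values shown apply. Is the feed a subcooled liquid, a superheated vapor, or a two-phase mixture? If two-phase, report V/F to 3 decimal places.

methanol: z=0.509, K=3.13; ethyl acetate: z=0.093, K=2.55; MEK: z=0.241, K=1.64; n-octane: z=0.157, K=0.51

superheated vapor

ΣzᵢKᵢ = 2.306; Σzᵢ/Kᵢ = 0.654.
Since Σzᵢ/Kᵢ < 1 the mixture is above its dew point — single vapor phase.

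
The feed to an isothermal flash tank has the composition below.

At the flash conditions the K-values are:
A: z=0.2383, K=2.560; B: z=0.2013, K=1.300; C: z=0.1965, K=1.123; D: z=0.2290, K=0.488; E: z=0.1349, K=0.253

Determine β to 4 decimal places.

Material balance + equilibrium reduce to Σ zᵢ(Kᵢ−1)/(1+β(Kᵢ−1)) = 0.
Check two-phase: ΣzᵢKᵢ = 1.2383 > 1 and Σzᵢ/Kᵢ = 1.4254 > 1, so g(0) = 0.2383 > 0 and g(1) = -0.4254 < 0.
Iterate (Newton) starting at β = 0.5:
  β = 0.5000: g = -0.03431, g' = -0.4996 → β = 0.4313
  β = 0.4313: g = -0.00051, g' = -0.4868 → β = 0.4303
Converged at β = 0.4303.

β = 0.4303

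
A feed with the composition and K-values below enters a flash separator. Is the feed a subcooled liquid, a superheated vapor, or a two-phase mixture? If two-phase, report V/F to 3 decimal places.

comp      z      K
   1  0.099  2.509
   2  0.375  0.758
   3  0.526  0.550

subcooled liquid

ΣzᵢKᵢ = 0.822; Σzᵢ/Kᵢ = 1.491.
Since ΣzᵢKᵢ < 1 the mixture is below its bubble point — single liquid phase.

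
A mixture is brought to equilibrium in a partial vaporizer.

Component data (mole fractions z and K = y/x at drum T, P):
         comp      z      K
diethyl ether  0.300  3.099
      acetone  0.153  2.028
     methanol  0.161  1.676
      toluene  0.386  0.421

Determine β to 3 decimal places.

β = 0.765

Material balance + equilibrium reduce to Σ zᵢ(Kᵢ−1)/(1+β(Kᵢ−1)) = 0.
Check two-phase: ΣzᵢKᵢ = 1.672 > 1 and Σzᵢ/Kᵢ = 1.185 > 1, so g(0) = 0.672 > 0 and g(1) = -0.185 < 0.
Iterate (Newton) starting at β = 0.62:
  β = 0.620: g = 0.0977, g' = -0.661 → β = 0.768
  β = 0.768: g = -0.0017, g' = -0.696 → β = 0.765
Converged at β = 0.765.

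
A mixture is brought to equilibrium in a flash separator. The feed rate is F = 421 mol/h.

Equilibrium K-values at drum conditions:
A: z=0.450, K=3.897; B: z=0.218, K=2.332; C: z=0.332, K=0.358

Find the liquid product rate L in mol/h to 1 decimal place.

L = 46.3 mol/h

Rachford–Rice: g(ψ) = Σ zᵢ(Kᵢ−1)/(1+ψ(Kᵢ−1)) = 0.
Check two-phase: ΣzᵢKᵢ = 2.381 > 1 and Σzᵢ/Kᵢ = 1.136 > 1, so g(0) = 1.381 > 0 and g(1) = -0.136 < 0.
Iterate (Newton) starting at ψ = 0.65:
  ψ = 0.650: g = 0.2420, g' = -0.968 → ψ = 0.900
  ψ = 0.900: g = -0.0113, g' = -1.138 → ψ = 0.890
Converged at ψ = 0.890.
Then V = ψ·F = 0.8899·421 = 374.7 mol/h and L = F − V = 46.3 mol/h.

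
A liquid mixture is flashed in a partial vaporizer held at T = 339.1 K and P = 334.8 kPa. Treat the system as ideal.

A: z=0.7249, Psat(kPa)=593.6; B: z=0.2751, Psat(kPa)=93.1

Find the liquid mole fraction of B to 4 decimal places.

Raoult's law: Kᵢ = Pᵢˢᵃᵗ/P = Pᵢˢᵃᵗ/334.8.
  K_A = 593.6/334.8 = 1.772999, K_B = 93.1/334.8 = 0.278076
Material balance + equilibrium reduce to Σ zᵢ(Kᵢ−1)/(1+ψ(Kᵢ−1)) = 0.
Check two-phase: ΣzᵢKᵢ = 1.3617 > 1 and Σzᵢ/Kᵢ = 1.3982 > 1, so g(0) = 0.3617 > 0 and g(1) = -0.3982 < 0.
Iterate (Newton) starting at ψ = 0.5:
  ψ = 0.5000: g = 0.09336, g' = -0.5764 → ψ = 0.6620
  ψ = 0.6620: g = -0.00971, g' = -0.7155 → ψ = 0.6484
  ψ = 0.6484: g = -0.00011, g' = -0.6990 → ψ = 0.6482
Converged at ψ = 0.6482.
Compositions from xᵢ = zᵢ/(1+ψ(Kᵢ−1)), yᵢ = Kᵢxᵢ:
  A: x = 0.4829, y = 0.8562
  B: x = 0.5171, y = 0.1438

x_B = 0.5171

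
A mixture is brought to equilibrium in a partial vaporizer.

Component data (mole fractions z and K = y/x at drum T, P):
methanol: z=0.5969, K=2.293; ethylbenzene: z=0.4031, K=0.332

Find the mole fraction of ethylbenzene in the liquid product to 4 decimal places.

x_ethylbenzene = 0.6594

Newton iteration, V/F⁰ = 0.32:
  V/F = 0.3200: g = 0.20344, g' = -0.7903 → V/F = 0.5774
  V/F = 0.5774: g = 0.00352, g' = -0.8038 → V/F = 0.5818
Converged at V/F = 0.5818.
Compositions from xᵢ = zᵢ/(1+V/F(Kᵢ−1)), yᵢ = Kᵢxᵢ:
  methanol: x = 0.3406, y = 0.7811
  ethylbenzene: x = 0.6594, y = 0.2189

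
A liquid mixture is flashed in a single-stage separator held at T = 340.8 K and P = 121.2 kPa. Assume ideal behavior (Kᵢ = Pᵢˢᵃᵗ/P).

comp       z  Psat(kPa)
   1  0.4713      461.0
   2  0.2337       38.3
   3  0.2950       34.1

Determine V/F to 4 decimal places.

V/F = 0.4813

Raoult's law: Kᵢ = Pᵢˢᵃᵗ/P = Pᵢˢᵃᵗ/121.2.
  K_1 = 461.0/121.2 = 3.803630, K_2 = 38.3/121.2 = 0.316007, K_3 = 34.1/121.2 = 0.281353
Material balance + equilibrium reduce to Σ zᵢ(Kᵢ−1)/(1+V/F(Kᵢ−1)) = 0.
Feasibility: ΣzᵢKᵢ = 1.9495, Σzᵢ/Kᵢ = 1.9120 — both > 1, two phases present.
Iterate (Newton) starting at V/F = 0.35:
  V/F = 0.3500: g = 0.17352, g' = -1.4047 → V/F = 0.4735
  V/F = 0.4735: g = 0.00991, g' = -1.2730 → V/F = 0.4813
Converged at V/F = 0.4813.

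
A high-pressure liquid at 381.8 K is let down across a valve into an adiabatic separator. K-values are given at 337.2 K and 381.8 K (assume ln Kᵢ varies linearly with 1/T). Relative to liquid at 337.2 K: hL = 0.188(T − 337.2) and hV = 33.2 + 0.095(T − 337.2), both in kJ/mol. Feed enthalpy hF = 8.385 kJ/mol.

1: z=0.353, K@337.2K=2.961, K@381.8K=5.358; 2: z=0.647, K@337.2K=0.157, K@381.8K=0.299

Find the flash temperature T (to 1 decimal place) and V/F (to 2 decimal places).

T = 350.2 K, V/F = 0.19

Adiabatic flash: solve Rachford–Rice at each trial T, then check hF = ψ·hV(T) + (1−ψ)·hL(T).
  T = 337.2 K: K = (2.961, 0.157), RR gives ψ = 0.089, H_out = 2.948 kJ/mol
  T = 381.8 K: K = (5.358, 0.299), RR gives ψ = 0.355, H_out = 18.701 kJ/mol
  T = 359.5 K: K = (4.057, 0.221), RR gives ψ = 0.242, H_out = 11.710 kJ/mol
  T = 348.4 K: K = (3.486, 0.187), RR gives ψ = 0.174, H_out = 7.707 kJ/mol
  T = 353.9 K: K = (3.763, 0.204), RR gives ψ = 0.209, H_out = 9.756 kJ/mol
  T = 351.1 K: K = (3.620, 0.195), RR gives ψ = 0.192, H_out = 8.731 kJ/mol
  T = 349.8 K: K = (3.555, 0.191), RR gives ψ = 0.183, H_out = 8.243 kJ/mol
Linear interpolation between T = 349.8 (H_out = 8.243) and T = 351.1 (H_out = 8.731) on hF = 8.385 gives T ≈ 350.2 K, at which ψ = 0.19.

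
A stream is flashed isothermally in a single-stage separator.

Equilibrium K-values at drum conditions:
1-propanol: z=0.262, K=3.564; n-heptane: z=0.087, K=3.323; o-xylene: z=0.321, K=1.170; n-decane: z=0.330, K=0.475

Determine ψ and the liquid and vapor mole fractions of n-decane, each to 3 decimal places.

Rachford–Rice: g(ψ) = Σ zᵢ(Kᵢ−1)/(1+ψ(Kᵢ−1)) = 0.
Check two-phase: ΣzᵢKᵢ = 1.755 > 1 and Σzᵢ/Kᵢ = 1.069 > 1, so g(0) = 0.755 > 0 and g(1) = -0.069 < 0.
Newton–Raphson from ψ = 0.41:
  ψ = 0.410: g = 0.2612, g' = -0.688 → ψ = 0.790
  ψ = 0.790: g = 0.0456, g' = -0.519 → ψ = 0.877
  ψ = 0.877: g = -0.0005, g' = -0.534 → ψ = 0.876
Converged at ψ = 0.876.
Compositions from xᵢ = zᵢ/(1+ψ(Kᵢ−1)), yᵢ = Kᵢxᵢ:
  1-propanol: x = 0.081, y = 0.288
  n-heptane: x = 0.029, y = 0.095
  o-xylene: x = 0.279, y = 0.327
  n-decane: x = 0.611, y = 0.290

ψ = 0.876, x_n-decane = 0.611, y_n-decane = 0.290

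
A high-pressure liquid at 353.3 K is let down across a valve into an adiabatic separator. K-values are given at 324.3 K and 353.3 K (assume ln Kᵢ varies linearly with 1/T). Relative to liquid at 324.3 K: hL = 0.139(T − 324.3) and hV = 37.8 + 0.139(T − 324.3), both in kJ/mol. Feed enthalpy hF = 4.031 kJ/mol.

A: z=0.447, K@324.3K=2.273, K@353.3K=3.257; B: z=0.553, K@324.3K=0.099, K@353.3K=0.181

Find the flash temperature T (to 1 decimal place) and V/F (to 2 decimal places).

T = 327.3 K, V/F = 0.10

Adiabatic flash: solve Rachford–Rice at each trial T, then check hF = ψ·hV(T) + (1−ψ)·hL(T).
  T = 324.3 K: K = (2.273, 0.099), RR gives ψ = 0.062, H_out = 2.333 kJ/mol
  T = 353.3 K: K = (3.257, 0.181), RR gives ψ = 0.301, H_out = 15.400 kJ/mol
  T = 338.8 K: K = (2.742, 0.136), RR gives ψ = 0.200, H_out = 9.562 kJ/mol
  T = 331.6 K: K = (2.503, 0.116), RR gives ψ = 0.138, H_out = 6.231 kJ/mol
  T = 328.0 K: K = (2.388, 0.108), RR gives ψ = 0.103, H_out = 4.389 kJ/mol
  T = 326.1 K: K = (2.329, 0.103), RR gives ψ = 0.082, H_out = 3.356 kJ/mol
Linear interpolation between T = 326.1 (H_out = 3.356) and T = 328.0 (H_out = 4.389) on hF = 4.031 gives T ≈ 327.3 K, at which ψ = 0.10.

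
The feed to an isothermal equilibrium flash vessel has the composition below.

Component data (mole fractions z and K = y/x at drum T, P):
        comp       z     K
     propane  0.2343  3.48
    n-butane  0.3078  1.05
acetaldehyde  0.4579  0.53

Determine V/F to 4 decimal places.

Material balance + equilibrium reduce to Σ zᵢ(Kᵢ−1)/(1+V/F(Kᵢ−1)) = 0.
g(0) = ΣzᵢKᵢ − 1 = 0.3812 and g(1) = 1 − Σzᵢ/Kᵢ = -0.2244, so a root lies in (0, 1).
Iterate (Newton) starting at V/F = 0.37:
  V/F = 0.3700: g = 0.05761, g' = -0.5408 → V/F = 0.4765
  V/F = 0.4765: g = 0.00404, g' = -0.4714 → V/F = 0.4851
Converged at V/F = 0.4851.

V/F = 0.4851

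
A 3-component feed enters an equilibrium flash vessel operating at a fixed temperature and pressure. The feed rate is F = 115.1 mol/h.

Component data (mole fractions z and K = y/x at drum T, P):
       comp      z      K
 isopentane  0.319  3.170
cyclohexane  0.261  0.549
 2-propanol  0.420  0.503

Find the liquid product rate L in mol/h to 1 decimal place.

Rachford–Rice: g(V/F) = Σ zᵢ(Kᵢ−1)/(1+V/F(Kᵢ−1)) = 0.
Check two-phase: ΣzᵢKᵢ = 1.366 > 1 and Σzᵢ/Kᵢ = 1.411 > 1, so g(0) = 0.366 > 0 and g(1) = -0.411 < 0.
Newton iteration, V/F⁰ = 0.33:
  V/F = 0.330: g = 0.0154, g' = -0.732 → V/F = 0.351
Converged at V/F = 0.351.
Then V = V/F·F = 0.3513·115.1 = 40.4 mol/h and L = F − V = 74.7 mol/h.

L = 74.7 mol/h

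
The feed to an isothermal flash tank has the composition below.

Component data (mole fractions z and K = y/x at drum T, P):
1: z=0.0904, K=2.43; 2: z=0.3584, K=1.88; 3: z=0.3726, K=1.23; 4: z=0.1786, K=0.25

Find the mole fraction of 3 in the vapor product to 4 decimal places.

Let ψ = V/F and solve Σ zᵢ(Kᵢ−1)/(1+ψ(Kᵢ−1)) = 0.
g(0) = ΣzᵢKᵢ − 1 = 0.3964 and g(1) = 1 − Σzᵢ/Kᵢ = -0.2452, so a root lies in (0, 1).
Newton iteration, ψ⁰ = 0.69:
  ψ = 0.6900: g = 0.05765, g' = -0.6005 → ψ = 0.7860
  ψ = 0.7860: g = -0.00643, g' = -0.7483 → ψ = 0.7774
  ψ = 0.7774: g = -0.00007, g' = -0.7314 → ψ = 0.7773
Converged at ψ = 0.7773.
Compositions from xᵢ = zᵢ/(1+ψ(Kᵢ−1)), yᵢ = Kᵢxᵢ:
  1: x = 0.0428, y = 0.1040
  2: x = 0.2128, y = 0.4001
  3: x = 0.3161, y = 0.3888
  4: x = 0.4283, y = 0.1071

y_3 = 0.3888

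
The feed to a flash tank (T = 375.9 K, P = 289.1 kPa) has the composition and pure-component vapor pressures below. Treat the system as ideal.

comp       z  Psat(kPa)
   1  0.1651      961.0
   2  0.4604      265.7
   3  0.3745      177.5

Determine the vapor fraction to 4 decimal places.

Raoult's law: Kᵢ = Pᵢˢᵃᵗ/P = Pᵢˢᵃᵗ/289.1.
  K_1 = 961.0/289.1 = 3.324109, K_2 = 265.7/289.1 = 0.919059, K_3 = 177.5/289.1 = 0.613974
Rachford–Rice: g(ψ) = Σ zᵢ(Kᵢ−1)/(1+ψ(Kᵢ−1)) = 0.
Check two-phase: ΣzᵢKᵢ = 1.2019 > 1 and Σzᵢ/Kᵢ = 1.1606 > 1, so g(0) = 0.2019 > 0 and g(1) = -0.1606 < 0.
Iterate (Newton) starting at ψ = 0.51:
  ψ = 0.5100: g = -0.04329, g' = -0.2765 → ψ = 0.3535
  ψ = 0.3535: g = 0.00488, g' = -0.3468 → ψ = 0.3676
  ψ = 0.3676: g = 0.00006, g' = -0.3384 → ψ = 0.3677
Converged at ψ = 0.3677.

ψ = 0.3677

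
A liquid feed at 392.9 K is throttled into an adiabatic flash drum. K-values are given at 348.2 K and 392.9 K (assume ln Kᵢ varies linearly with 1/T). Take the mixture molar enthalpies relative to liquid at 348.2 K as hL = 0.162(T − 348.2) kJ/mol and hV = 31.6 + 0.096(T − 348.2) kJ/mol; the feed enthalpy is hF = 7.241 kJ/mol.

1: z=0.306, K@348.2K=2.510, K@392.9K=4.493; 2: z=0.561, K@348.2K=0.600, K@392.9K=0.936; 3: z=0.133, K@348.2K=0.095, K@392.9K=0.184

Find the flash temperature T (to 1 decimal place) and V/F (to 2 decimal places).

T = 352.0 K, V/F = 0.21

Adiabatic flash: solve Rachford–Rice at each trial T, then check hF = ψ·hV(T) + (1−ψ)·hL(T).
  T = 348.2 K: K = (2.510, 0.600, 0.095), RR gives ψ = 0.148, H_out = 4.684 kJ/mol
  T = 392.9 K: K = (4.493, 0.936, 0.184), RR gives ψ = 0.724, H_out = 27.985 kJ/mol
  T = 370.5 K: K = (3.415, 0.759, 0.135), RR gives ψ = 0.470, H_out = 17.766 kJ/mol
  T = 359.4 K: K = (2.944, 0.678, 0.114), RR gives ψ = 0.321, H_out = 11.717 kJ/mol
  T = 353.8 K: K = (2.722, 0.638, 0.104), RR gives ψ = 0.238, H_out = 8.351 kJ/mol
  T = 351.0 K: K = (2.615, 0.619, 0.100), RR gives ψ = 0.194, H_out = 6.562 kJ/mol
  T = 352.4 K: K = (2.668, 0.629, 0.102), RR gives ψ = 0.217, H_out = 7.466 kJ/mol
  T = 351.7 K: K = (2.641, 0.624, 0.101), RR gives ψ = 0.206, H_out = 7.017 kJ/mol
Linear interpolation between T = 351.7 (H_out = 7.017) and T = 352.4 (H_out = 7.466) on hF = 7.241 gives T ≈ 352.0 K, at which ψ = 0.21.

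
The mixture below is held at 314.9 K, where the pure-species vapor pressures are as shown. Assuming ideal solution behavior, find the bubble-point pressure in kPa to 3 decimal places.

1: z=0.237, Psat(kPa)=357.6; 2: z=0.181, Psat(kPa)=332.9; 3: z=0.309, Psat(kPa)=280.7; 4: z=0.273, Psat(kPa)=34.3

Pbub = 241.106 kPa

At the bubble point ψ → 0, so ΣzᵢKᵢ = 1 with Kᵢ = Pᵢˢᵃᵗ/P ⇒ P = ΣzᵢPᵢˢᵃᵗ.
P = 0.237·357.6 + 0.181·332.9 + 0.309·280.7 + 0.273·34.3 = 241.106 kPa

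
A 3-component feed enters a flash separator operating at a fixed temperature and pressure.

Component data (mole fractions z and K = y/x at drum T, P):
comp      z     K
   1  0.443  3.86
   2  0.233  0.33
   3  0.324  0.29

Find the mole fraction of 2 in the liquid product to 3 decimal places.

x_2 = 0.332

Let ψ = V/F and solve Σ zᵢ(Kᵢ−1)/(1+ψ(Kᵢ−1)) = 0.
Feasibility: ΣzᵢKᵢ = 1.881, Σzᵢ/Kᵢ = 1.938 — both > 1, two phases present.
Iterate (Newton) starting at ψ = 0.36:
  ψ = 0.360: g = 0.1095, g' = -1.356 → ψ = 0.441
  ψ = 0.441: g = 0.0041, g' = -1.266 → ψ = 0.444
Converged at ψ = 0.444.
Compositions from xᵢ = zᵢ/(1+ψ(Kᵢ−1)), yᵢ = Kᵢxᵢ:
  1: x = 0.195, y = 0.753
  2: x = 0.332, y = 0.109
  3: x = 0.473, y = 0.137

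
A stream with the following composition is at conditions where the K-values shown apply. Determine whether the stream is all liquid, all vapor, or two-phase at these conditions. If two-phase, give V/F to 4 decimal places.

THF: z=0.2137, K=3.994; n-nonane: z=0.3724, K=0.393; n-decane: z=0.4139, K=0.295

two-phase, V/F = 0.0618

ΣzᵢKᵢ = 1.1220; Σzᵢ/Kᵢ = 2.4041.
Both exceed 1, so a two-phase solution exists.
Rachford–Rice: g(ψ) = Σ zᵢ(Kᵢ−1)/(1+ψ(Kᵢ−1)) = 0.
Newton–Raphson from ψ = 0.56:
  ψ = 0.5600: g = -0.58557, g' = -1.1440 → ψ = 0.0481
  ψ = 0.0481: g = 0.02435, g' = -1.8295 → ψ = 0.0614
  ψ = 0.0614: g = 0.00061, g' = -1.7395 → ψ = 0.0618
Converged at ψ = 0.0618.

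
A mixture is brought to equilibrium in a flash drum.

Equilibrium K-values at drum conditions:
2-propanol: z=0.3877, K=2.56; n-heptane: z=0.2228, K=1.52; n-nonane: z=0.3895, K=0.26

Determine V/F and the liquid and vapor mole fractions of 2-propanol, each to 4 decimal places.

Material balance + equilibrium reduce to Σ zᵢ(Kᵢ−1)/(1+V/F(Kᵢ−1)) = 0.
g(0) = ΣzᵢKᵢ − 1 = 0.4324 and g(1) = 1 − Σzᵢ/Kᵢ = -0.7961, so a root lies in (0, 1).
Newton iteration, V/F⁰ = 0.58:
  V/F = 0.5800: g = -0.09843, g' = -0.9502 → V/F = 0.4764
  V/F = 0.4764: g = -0.00537, g' = -0.8580 → V/F = 0.4702
  V/F = 0.4702: g = -0.00001, g' = -0.8545 → V/F = 0.4701
Converged at V/F = 0.4701.
Compositions from xᵢ = zᵢ/(1+V/F(Kᵢ−1)), yᵢ = Kᵢxᵢ:
  2-propanol: x = 0.2237, y = 0.5726
  n-heptane: x = 0.1790, y = 0.2721
  n-nonane: x = 0.5973, y = 0.1553

V/F = 0.4701, x_2-propanol = 0.2237, y_2-propanol = 0.5726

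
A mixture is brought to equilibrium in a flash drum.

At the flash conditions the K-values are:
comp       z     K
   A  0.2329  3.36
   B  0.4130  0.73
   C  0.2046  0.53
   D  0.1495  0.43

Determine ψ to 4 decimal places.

ψ = 0.2772

Material balance + equilibrium reduce to Σ zᵢ(Kᵢ−1)/(1+ψ(Kᵢ−1)) = 0.
Check two-phase: ΣzᵢKᵢ = 1.2568 > 1 and Σzᵢ/Kᵢ = 1.3688 > 1, so g(0) = 0.2568 > 0 and g(1) = -0.3688 < 0.
Newton–Raphson from ψ = 0.5:
  ψ = 0.5000: g = -0.12167, g' = -0.4854 → ψ = 0.2494
  ψ = 0.2494: g = 0.01819, g' = -0.6727 → ψ = 0.2764
  ψ = 0.2764: g = 0.00047, g' = -0.6384 → ψ = 0.2772
Converged at ψ = 0.2772.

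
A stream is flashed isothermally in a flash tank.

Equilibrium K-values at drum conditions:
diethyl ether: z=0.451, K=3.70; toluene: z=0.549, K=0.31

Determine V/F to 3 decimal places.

Binary case is linear: z₁(K₁−1)(1+V/F(K₂−1)) + z₂(K₂−1)(1+V/F(K₁−1)) = 0
⇒ V/F = [z₁(K₁−1)+z₂(K₂−1)] / [−(K₁−1)(K₂−1)] = 0.8389/1.8630 = 0.450

V/F = 0.450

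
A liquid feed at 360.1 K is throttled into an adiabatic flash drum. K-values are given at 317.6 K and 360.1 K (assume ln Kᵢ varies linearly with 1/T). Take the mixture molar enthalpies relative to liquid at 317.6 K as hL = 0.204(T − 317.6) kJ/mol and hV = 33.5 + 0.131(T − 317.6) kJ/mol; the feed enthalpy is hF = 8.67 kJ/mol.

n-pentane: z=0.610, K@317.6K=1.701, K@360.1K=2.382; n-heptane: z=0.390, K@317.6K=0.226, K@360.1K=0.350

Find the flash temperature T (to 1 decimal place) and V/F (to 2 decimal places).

Adiabatic flash: solve Rachford–Rice at each trial T, then check hF = ψ·hV(T) + (1−ψ)·hL(T).
  T = 317.6 K: K = (1.701, 0.226), RR gives ψ = 0.232, H_out = 7.764 kJ/mol
  T = 360.1 K: K = (2.382, 0.350), RR gives ψ = 0.656, H_out = 28.619 kJ/mol
  T = 338.9 K: K = (2.035, 0.285), RR gives ψ = 0.477, H_out = 19.573 kJ/mol
  T = 328.2 K: K = (1.865, 0.255), RR gives ψ = 0.368, H_out = 14.197 kJ/mol
  T = 322.9 K: K = (1.783, 0.240), RR gives ψ = 0.304, H_out = 11.162 kJ/mol
  T = 320.2 K: K = (1.741, 0.233), RR gives ψ = 0.269, H_out = 9.484 kJ/mol
  T = 318.9 K: K = (1.721, 0.229), RR gives ψ = 0.251, H_out = 8.638 kJ/mol
Linear interpolation between T = 318.9 (H_out = 8.638) and T = 320.2 (H_out = 9.484) on hF = 8.67 gives T ≈ 318.9 K, at which ψ = 0.25.

T = 318.9 K, V/F = 0.25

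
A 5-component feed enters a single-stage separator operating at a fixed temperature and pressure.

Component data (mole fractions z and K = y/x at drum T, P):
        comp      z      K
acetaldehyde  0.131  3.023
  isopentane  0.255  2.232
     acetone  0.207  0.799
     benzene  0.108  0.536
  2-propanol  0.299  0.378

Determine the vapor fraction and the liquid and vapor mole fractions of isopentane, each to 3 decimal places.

ψ = 0.404, x_isopentane = 0.170, y_isopentane = 0.380

Let ψ = V/F and solve Σ zᵢ(Kᵢ−1)/(1+ψ(Kᵢ−1)) = 0.
Check two-phase: ΣzᵢKᵢ = 1.301 > 1 and Σzᵢ/Kᵢ = 1.409 > 1, so g(0) = 0.301 > 0 and g(1) = -0.409 < 0.
Newton–Raphson from ψ = 0.65:
  ψ = 0.650: g = -0.1429, g' = -0.604 → ψ = 0.413
  ψ = 0.413: g = -0.0053, g' = -0.584 → ψ = 0.404
Converged at ψ = 0.404.
Compositions from xᵢ = zᵢ/(1+ψ(Kᵢ−1)), yᵢ = Kᵢxᵢ:
  acetaldehyde: x = 0.072, y = 0.218
  isopentane: x = 0.170, y = 0.380
  acetone: x = 0.225, y = 0.180
  benzene: x = 0.133, y = 0.071
  2-propanol: x = 0.399, y = 0.151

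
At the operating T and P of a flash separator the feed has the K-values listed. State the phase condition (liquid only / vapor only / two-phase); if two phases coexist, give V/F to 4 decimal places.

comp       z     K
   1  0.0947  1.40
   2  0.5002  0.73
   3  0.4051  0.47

liquid only

ΣzᵢKᵢ = 0.6881; Σzᵢ/Kᵢ = 1.6148.
Since ΣzᵢKᵢ < 1 the mixture is below its bubble point — single liquid phase.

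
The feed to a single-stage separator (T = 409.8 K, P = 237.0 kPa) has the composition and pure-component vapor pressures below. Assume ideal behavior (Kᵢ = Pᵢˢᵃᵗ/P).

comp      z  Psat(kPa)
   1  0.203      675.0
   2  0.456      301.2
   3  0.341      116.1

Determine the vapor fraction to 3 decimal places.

ψ = 0.691

Raoult's law: Kᵢ = Pᵢˢᵃᵗ/P = Pᵢˢᵃᵗ/237.0.
  K_1 = 675.0/237.0 = 2.84810, K_2 = 301.2/237.0 = 1.27089, K_3 = 116.1/237.0 = 0.48987
Material balance + equilibrium reduce to Σ zᵢ(Kᵢ−1)/(1+ψ(Kᵢ−1)) = 0.
Feasibility: ΣzᵢKᵢ = 1.325, Σzᵢ/Kᵢ = 1.126 — both > 1, two phases present.
Newton iteration, ψ⁰ = 0.5:
  ψ = 0.500: g = 0.0703, g' = -0.373 → ψ = 0.688
  ψ = 0.688: g = 0.0012, g' = -0.369 → ψ = 0.691
Converged at ψ = 0.691.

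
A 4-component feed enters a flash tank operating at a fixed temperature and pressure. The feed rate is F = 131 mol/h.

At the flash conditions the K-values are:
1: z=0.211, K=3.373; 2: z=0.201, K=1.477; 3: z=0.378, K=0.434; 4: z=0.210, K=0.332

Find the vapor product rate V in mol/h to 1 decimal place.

Let β = V/F and solve Σ zᵢ(Kᵢ−1)/(1+β(Kᵢ−1)) = 0.
g(0) = ΣzᵢKᵢ − 1 = 0.242 and g(1) = 1 − Σzᵢ/Kᵢ = -0.702, so a root lies in (0, 1).
Newton iteration, β⁰ = 0.64:
  β = 0.640: g = -0.3083, g' = -0.798 → β = 0.254
  β = 0.254: g = -0.0206, g' = -0.800 → β = 0.228
Converged at β = 0.228.
Then V = β·F = 0.2283·131 = 29.9 mol/h and L = F − V = 101.1 mol/h.

V = 29.9 mol/h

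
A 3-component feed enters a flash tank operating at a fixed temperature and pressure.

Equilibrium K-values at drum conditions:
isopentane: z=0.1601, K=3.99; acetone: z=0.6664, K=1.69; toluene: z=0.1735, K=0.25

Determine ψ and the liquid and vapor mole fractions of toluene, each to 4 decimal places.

Let ψ = V/F and solve Σ zᵢ(Kᵢ−1)/(1+ψ(Kᵢ−1)) = 0.
Check two-phase: ΣzᵢKᵢ = 1.8084 > 1 and Σzᵢ/Kᵢ = 1.1284 > 1, so g(0) = 0.8084 > 0 and g(1) = -0.1284 < 0.
Newton iteration, ψ⁰ = 0.3:
  ψ = 0.3000: g = 0.46540, g' = -0.7780 → ψ = 0.8982
  ψ = 0.8982: g = 0.01504, g' = -1.1426 → ψ = 0.9114
  ψ = 0.9114: g = -0.00035, g' = -1.1971 → ψ = 0.9111
Converged at ψ = 0.9111.
Compositions from xᵢ = zᵢ/(1+ψ(Kᵢ−1)), yᵢ = Kᵢxᵢ:
  isopentane: x = 0.0430, y = 0.1715
  acetone: x = 0.4092, y = 0.6915
  toluene: x = 0.5478, y = 0.1370

ψ = 0.9111, x_toluene = 0.5478, y_toluene = 0.1370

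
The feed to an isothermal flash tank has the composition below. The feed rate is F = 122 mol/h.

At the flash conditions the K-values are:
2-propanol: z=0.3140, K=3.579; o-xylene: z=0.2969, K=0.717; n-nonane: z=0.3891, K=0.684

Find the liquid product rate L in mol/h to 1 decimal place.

Material balance + equilibrium reduce to Σ zᵢ(Kᵢ−1)/(1+ψ(Kᵢ−1)) = 0.
g(0) = ΣzᵢKᵢ − 1 = 0.6028 and g(1) = 1 − Σzᵢ/Kᵢ = -0.0707, so a root lies in (0, 1).
Newton–Raphson from ψ = 0.32:
  ψ = 0.3200: g = 0.21448, g' = -0.7037 → ψ = 0.6248
  ψ = 0.6248: g = 0.05484, g' = -0.4017 → ψ = 0.7613
  ψ = 0.7613: g = 0.00426, g' = -0.3438 → ψ = 0.7737
  ψ = 0.7737: g = 0.00003, g' = -0.3398 → ψ = 0.7738
Converged at ψ = 0.7738.
Then V = ψ·F = 0.7738·122 = 94.4 mol/h and L = F − V = 27.6 mol/h.

L = 27.6 mol/h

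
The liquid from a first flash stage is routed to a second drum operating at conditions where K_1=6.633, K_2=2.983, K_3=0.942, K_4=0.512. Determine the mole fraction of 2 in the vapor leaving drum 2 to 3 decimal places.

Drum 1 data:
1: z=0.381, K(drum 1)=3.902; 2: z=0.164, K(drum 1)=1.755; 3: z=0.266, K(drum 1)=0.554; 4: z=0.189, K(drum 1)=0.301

y_2 (drum 2) = 0.153

Drum 1:
Rachford–Rice: g(ψ₁) = Σ zᵢ(Kᵢ−1)/(1+ψ₁(Kᵢ−1)) = 0.
Feasibility: ΣzᵢKᵢ = 1.979, Σzᵢ/Kᵢ = 1.299 — both > 1, two phases present.
Newton iteration, ψ₁⁰ = 0.5:
  ψ₁ = 0.500: g = 0.1852, g' = -0.889 → ψ₁ = 0.708
  ψ₁ = 0.708: g = 0.0075, g' = -0.859 → ψ₁ = 0.717
Converged at ψ₁ = 0.717.
Drum-1 compositions:
  1: x = 0.124, y = 0.483
  2: x = 0.106, y = 0.187
  3: x = 0.391, y = 0.217
  4: x = 0.379, y = 0.114
Drum-2 feed = drum-1 liquid: z₂ = (0.1237, 0.1064, 0.3910, 0.3789).
Drum 2:
Material balance + equilibrium reduce to Σ zᵢ(Kᵢ−1)/(1+ψ₂(Kᵢ−1)) = 0.
Check two-phase: ΣzᵢKᵢ = 1.700 > 1 and Σzᵢ/Kᵢ = 1.209 > 1, so g(0) = 0.700 > 0 and g(1) = -0.209 < 0.
Newton iteration, ψ₂⁰ = 0.43:
  ψ₂ = 0.430: g = 0.0602, g' = -0.603 → ψ₂ = 0.530
  ψ₂ = 0.530: g = 0.0050, g' = -0.512 → ψ₂ = 0.540
Converged at ψ₂ = 0.540.
  1: x = 0.031, y = 0.203
  2: x = 0.051, y = 0.153
  3: x = 0.404, y = 0.380
  4: x = 0.514, y = 0.263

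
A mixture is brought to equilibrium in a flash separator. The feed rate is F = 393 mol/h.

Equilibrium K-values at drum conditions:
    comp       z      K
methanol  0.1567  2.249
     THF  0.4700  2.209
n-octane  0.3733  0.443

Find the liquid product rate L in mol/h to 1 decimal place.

Material balance + equilibrium reduce to Σ zᵢ(Kᵢ−1)/(1+β(Kᵢ−1)) = 0.
Check two-phase: ΣzᵢKᵢ = 1.5560 > 1 and Σzᵢ/Kᵢ = 1.1251 > 1, so g(0) = 0.5560 > 0 and g(1) = -0.1251 < 0.
Newton iteration, β⁰ = 0.32:
  β = 0.3200: g = 0.29652, g' = -0.6535 → β = 0.7738
  β = 0.7738: g = 0.02769, g' = -0.6043 → β = 0.8196
  β = 0.8196: g = -0.00045, g' = -0.6251 → β = 0.8189
Converged at β = 0.8189.
Then V = β·F = 0.8189·393 = 321.8 mol/h and L = F − V = 71.2 mol/h.

L = 71.2 mol/h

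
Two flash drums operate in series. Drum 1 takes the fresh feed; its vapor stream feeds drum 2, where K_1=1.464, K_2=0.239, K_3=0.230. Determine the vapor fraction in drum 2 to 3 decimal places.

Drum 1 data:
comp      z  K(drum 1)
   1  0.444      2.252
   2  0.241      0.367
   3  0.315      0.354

Drum 1:
Newton iteration, ψ₁⁰ = 0.5:
  ψ₁ = 0.500: g = -0.1819, g' = -0.757 → ψ₁ = 0.260
  ψ₁ = 0.260: g = -0.0075, g' = -0.724 → ψ₁ = 0.249
Converged at ψ₁ = 0.249.
Drum-1 compositions:
  1: x = 0.338, y = 0.762
  2: x = 0.286, y = 0.105
  3: x = 0.375, y = 0.133
Drum-2 feed = drum-1 vapor: z₂ = (0.7621, 0.1050, 0.1329).
Drum 2:
Let ψ₂ = V/F and solve Σ zᵢ(Kᵢ−1)/(1+ψ₂(Kᵢ−1)) = 0.
g(0) = ΣzᵢKᵢ − 1 = 0.171 and g(1) = 1 − Σzᵢ/Kᵢ = -0.538, so a root lies in (0, 1).
Newton–Raphson from ψ₂ = 0.63:
  ψ₂ = 0.630: g = -0.0787, g' = -0.620 → ψ₂ = 0.503
  ψ₂ = 0.503: g = -0.0099, g' = -0.478 → ψ₂ = 0.482
Converged at ψ₂ = 0.482.
  1: x = 0.623, y = 0.912
  2: x = 0.166, y = 0.040
  3: x = 0.211, y = 0.049

V/F (drum 2) = 0.482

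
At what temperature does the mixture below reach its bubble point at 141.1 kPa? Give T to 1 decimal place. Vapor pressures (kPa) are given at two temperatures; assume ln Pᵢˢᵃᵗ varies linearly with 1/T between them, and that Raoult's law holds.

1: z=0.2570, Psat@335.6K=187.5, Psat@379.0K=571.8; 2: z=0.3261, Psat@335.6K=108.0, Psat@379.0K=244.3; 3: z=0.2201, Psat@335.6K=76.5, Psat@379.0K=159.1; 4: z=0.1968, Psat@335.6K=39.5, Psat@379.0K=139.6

Bubble-point temperature: ΣzᵢPᵢˢᵃᵗ(T) = P. Interpolate ln Pᵢˢᵃᵗ = aᵢ + bᵢ/T.
  T = 335.6 K: ΣzᵢPᵢˢᵃᵗ = 108.02 kPa
  T = 379.0 K: ΣzᵢPᵢˢᵃᵗ = 289.11 kPa
  T = 357.3 K: ΣzᵢPᵢˢᵃᵗ = 181.36 kPa
  T = 346.5 K: ΣzᵢPᵢˢᵃᵗ = 141.11 kPa
  T = 341.1 K: ΣzᵢPᵢˢᵃᵗ = 123.84 kPa
  T = 343.8 K: ΣzᵢPᵢˢᵃᵗ = 132.25 kPa
Interpolating between 343.8 K and 346.5 K gives T ≈ 346.5 K.

T = 346.5 K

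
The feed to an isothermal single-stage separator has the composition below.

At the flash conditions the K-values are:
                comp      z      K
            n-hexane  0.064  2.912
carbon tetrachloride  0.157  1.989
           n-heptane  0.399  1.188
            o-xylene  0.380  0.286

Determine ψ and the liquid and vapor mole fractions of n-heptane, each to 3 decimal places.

ψ = 0.149, x_n-heptane = 0.388, y_n-heptane = 0.461

Let ψ = V/F and solve Σ zᵢ(Kᵢ−1)/(1+ψ(Kᵢ−1)) = 0.
g(0) = ΣzᵢKᵢ − 1 = 0.081 and g(1) = 1 − Σzᵢ/Kᵢ = -0.765, so a root lies in (0, 1).
Newton iteration, ψ⁰ = 0.5:
  ψ = 0.500: g = -0.1869, g' = -0.610 → ψ = 0.194
  ψ = 0.194: g = -0.0229, g' = -0.507 → ψ = 0.149
Converged at ψ = 0.149.
Compositions from xᵢ = zᵢ/(1+ψ(Kᵢ−1)), yᵢ = Kᵢxᵢ:
  n-hexane: x = 0.050, y = 0.145
  carbon tetrachloride: x = 0.137, y = 0.272
  n-heptane: x = 0.388, y = 0.461
  o-xylene: x = 0.425, y = 0.122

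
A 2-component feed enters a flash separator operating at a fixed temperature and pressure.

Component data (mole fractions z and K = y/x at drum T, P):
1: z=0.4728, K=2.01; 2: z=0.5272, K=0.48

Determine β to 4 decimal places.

Let β = V/F and solve Σ zᵢ(Kᵢ−1)/(1+β(Kᵢ−1)) = 0.
Feasibility: ΣzᵢKᵢ = 1.2034, Σzᵢ/Kᵢ = 1.3336 — both > 1, two phases present.
Binary case is linear: z₁(K₁−1)(1+β(K₂−1)) + z₂(K₂−1)(1+β(K₁−1)) = 0
⇒ β = [z₁(K₁−1)+z₂(K₂−1)] / [−(K₁−1)(K₂−1)] = 0.20338/0.52520 = 0.3873

β = 0.3873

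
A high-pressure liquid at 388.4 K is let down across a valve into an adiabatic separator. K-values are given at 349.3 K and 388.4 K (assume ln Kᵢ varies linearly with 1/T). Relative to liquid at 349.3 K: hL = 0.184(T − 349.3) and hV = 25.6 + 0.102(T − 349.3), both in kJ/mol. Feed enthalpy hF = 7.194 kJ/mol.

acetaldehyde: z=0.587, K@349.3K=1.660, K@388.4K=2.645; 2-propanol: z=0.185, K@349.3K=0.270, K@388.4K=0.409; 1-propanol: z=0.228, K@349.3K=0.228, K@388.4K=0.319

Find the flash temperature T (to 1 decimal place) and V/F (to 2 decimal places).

Adiabatic flash: solve Rachford–Rice at each trial T, then check hF = ψ·hV(T) + (1−ψ)·hL(T).
  T = 349.3 K: K = (1.660, 0.270, 0.228), RR gives ψ = 0.154, H_out = 3.930 kJ/mol
  T = 388.4 K: K = (2.645, 0.409, 0.319), RR gives ψ = 0.662, H_out = 22.017 kJ/mol
  T = 368.9 K: K = (2.123, 0.336, 0.272), RR gives ψ = 0.471, H_out = 14.904 kJ/mol
  T = 359.1 K: K = (1.883, 0.302, 0.250), RR gives ψ = 0.340, H_out = 10.230 kJ/mol
  T = 354.2 K: K = (1.770, 0.286, 0.239), RR gives ψ = 0.256, H_out = 7.362 kJ/mol
  T = 351.8 K: K = (1.715, 0.278, 0.233), RR gives ψ = 0.209, H_out = 5.765 kJ/mol
Linear interpolation between T = 351.8 (H_out = 5.765) and T = 354.2 (H_out = 7.362) on hF = 7.194 gives T ≈ 353.9 K, at which ψ = 0.25.

T = 353.9 K, V/F = 0.25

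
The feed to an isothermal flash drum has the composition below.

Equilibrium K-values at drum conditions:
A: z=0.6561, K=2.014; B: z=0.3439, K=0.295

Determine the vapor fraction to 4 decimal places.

Material balance + equilibrium reduce to Σ zᵢ(Kᵢ−1)/(1+ψ(Kᵢ−1)) = 0.
g(0) = ΣzᵢKᵢ − 1 = 0.4228 and g(1) = 1 − Σzᵢ/Kᵢ = -0.4915, so a root lies in (0, 1).
Binary case is linear: z₁(K₁−1)(1+ψ(K₂−1)) + z₂(K₂−1)(1+ψ(K₁−1)) = 0
⇒ ψ = [z₁(K₁−1)+z₂(K₂−1)] / [−(K₁−1)(K₂−1)] = 0.42284/0.71487 = 0.5915

ψ = 0.5915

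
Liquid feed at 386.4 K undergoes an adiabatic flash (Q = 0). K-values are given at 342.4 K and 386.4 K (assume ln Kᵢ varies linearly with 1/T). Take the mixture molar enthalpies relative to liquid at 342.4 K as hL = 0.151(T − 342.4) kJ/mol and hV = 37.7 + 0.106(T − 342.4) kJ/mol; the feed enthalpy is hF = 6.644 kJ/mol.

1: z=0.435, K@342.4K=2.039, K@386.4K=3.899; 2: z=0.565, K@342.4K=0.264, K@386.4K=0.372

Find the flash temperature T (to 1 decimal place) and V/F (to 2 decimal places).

Adiabatic flash: solve Rachford–Rice at each trial T, then check hF = ψ·hV(T) + (1−ψ)·hL(T).
  T = 342.4 K: K = (2.039, 0.264), RR gives ψ = 0.047, H_out = 1.781 kJ/mol
  T = 386.4 K: K = (3.899, 0.372), RR gives ψ = 0.498, H_out = 24.425 kJ/mol
  T = 364.4 K: K = (2.875, 0.317), RR gives ψ = 0.335, H_out = 15.630 kJ/mol
  T = 353.4 K: K = (2.434, 0.290), RR gives ψ = 0.219, H_out = 9.798 kJ/mol
  T = 347.9 K: K = (2.231, 0.277), RR gives ψ = 0.143, H_out = 6.171 kJ/mol
  T = 350.6 K: K = (2.329, 0.283), RR gives ψ = 0.182, H_out = 8.029 kJ/mol
  T = 349.2 K: K = (2.278, 0.280), RR gives ψ = 0.162, H_out = 7.086 kJ/mol
Linear interpolation between T = 347.9 (H_out = 6.171) and T = 349.2 (H_out = 7.086) on hF = 6.644 gives T ≈ 348.6 K, at which ψ = 0.15.

T = 348.6 K, V/F = 0.15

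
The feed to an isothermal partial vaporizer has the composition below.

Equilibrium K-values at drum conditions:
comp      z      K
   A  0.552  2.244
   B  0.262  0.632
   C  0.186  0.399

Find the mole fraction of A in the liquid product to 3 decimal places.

Material balance + equilibrium reduce to Σ zᵢ(Kᵢ−1)/(1+β(Kᵢ−1)) = 0.
Check two-phase: ΣzᵢKᵢ = 1.478 > 1 and Σzᵢ/Kᵢ = 1.127 > 1, so g(0) = 0.478 > 0 and g(1) = -0.127 < 0.
Newton–Raphson from β = 0.56:
  β = 0.560: g = 0.1148, g' = -0.506 → β = 0.787
  β = 0.787: g = -0.0009, g' = -0.530 → β = 0.785
Converged at β = 0.785.
Compositions from xᵢ = zᵢ/(1+β(Kᵢ−1)), yᵢ = Kᵢxᵢ:
  A: x = 0.279, y = 0.627
  B: x = 0.369, y = 0.233
  C: x = 0.352, y = 0.141

x_A = 0.279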